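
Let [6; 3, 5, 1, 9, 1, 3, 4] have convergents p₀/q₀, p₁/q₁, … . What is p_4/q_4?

Using pₖ = aₖpₖ₋₁ + pₖ₋₂, qₖ = aₖqₖ₋₁ + qₖ₋₂ (with p₋₁=1, p₋₂=0, q₋₁=0, q₋₂=1):
  k=0: a=6, p=6, q=1
  k=1: a=3, p=19, q=3
  k=2: a=5, p=101, q=16
  k=3: a=1, p=120, q=19
  k=4: a=9, p=1181, q=187

1181/187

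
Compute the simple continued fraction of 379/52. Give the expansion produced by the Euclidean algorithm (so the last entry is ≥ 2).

[7; 3, 2, 7]

379 = 7·52 + 15
52 = 3·15 + 7
15 = 2·7 + 1
7 = 7·1 + 0  (stop)
So 379/52 = [7; 3, 2, 7].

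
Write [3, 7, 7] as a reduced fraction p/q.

157/50

Fold from the inside: start with 7/1.
  7 + 1/7 = 50/7
  3 + 7/50 = 157/50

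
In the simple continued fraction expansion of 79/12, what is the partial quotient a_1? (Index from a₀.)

1

79 = 6·12 + 7   →  a_0 = 6
12 = 1·7 + 5   →  a_1 = 1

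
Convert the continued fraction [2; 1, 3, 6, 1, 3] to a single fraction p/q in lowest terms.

Fold from the inside: start with 3/1.
  1 + 1/3 = 4/3
  6 + 3/4 = 27/4
  3 + 4/27 = 85/27
  1 + 27/85 = 112/85
  2 + 85/112 = 309/112

309/112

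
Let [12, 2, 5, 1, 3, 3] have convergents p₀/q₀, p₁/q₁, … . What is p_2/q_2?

Using pₖ = aₖpₖ₋₁ + pₖ₋₂, qₖ = aₖqₖ₋₁ + qₖ₋₂ (with p₋₁=1, p₋₂=0, q₋₁=0, q₋₂=1):
  k=0: a=12, p=12, q=1
  k=1: a=2, p=25, q=2
  k=2: a=5, p=137, q=11

137/11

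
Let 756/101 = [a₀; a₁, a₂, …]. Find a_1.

756 = 7·101 + 49   →  a_0 = 7
101 = 2·49 + 3   →  a_1 = 2

2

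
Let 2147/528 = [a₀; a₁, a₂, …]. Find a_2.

11

2147 = 4·528 + 35   →  a_0 = 4
528 = 15·35 + 3   →  a_1 = 15
35 = 11·3 + 2   →  a_2 = 11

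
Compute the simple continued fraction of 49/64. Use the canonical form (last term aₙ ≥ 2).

[0; 1, 3, 3, 1, 3]

49 = 0*64 + 49
64 = 1*49 + 15
49 = 3*15 + 4
15 = 3*4 + 3
4 = 1*3 + 1
3 = 3*1 + 0  (stop)
So 49/64 = [0; 1, 3, 3, 1, 3].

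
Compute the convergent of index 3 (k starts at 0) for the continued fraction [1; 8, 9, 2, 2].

Using pₖ = aₖpₖ₋₁ + pₖ₋₂, qₖ = aₖqₖ₋₁ + qₖ₋₂ (with p₋₁=1, p₋₂=0, q₋₁=0, q₋₂=1):
  k=0: a=1, p=1, q=1
  k=1: a=8, p=9, q=8
  k=2: a=9, p=82, q=73
  k=3: a=2, p=173, q=154

173/154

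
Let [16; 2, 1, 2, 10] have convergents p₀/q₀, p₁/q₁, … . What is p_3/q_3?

Using pₖ = aₖpₖ₋₁ + pₖ₋₂, qₖ = aₖqₖ₋₁ + qₖ₋₂ (with p₋₁=1, p₋₂=0, q₋₁=0, q₋₂=1):
  k=0: a=16, p=16, q=1
  k=1: a=2, p=33, q=2
  k=2: a=1, p=49, q=3
  k=3: a=2, p=131, q=8

131/8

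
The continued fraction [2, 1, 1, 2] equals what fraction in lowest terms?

13/5

Using pₖ = aₖpₖ₋₁ + pₖ₋₂ and qₖ = aₖqₖ₋₁ + qₖ₋₂:
  k=0: a=2, p=2, q=1
  k=1: a=1, p=3, q=1
  k=2: a=1, p=5, q=2
  k=3: a=2, p=13, q=5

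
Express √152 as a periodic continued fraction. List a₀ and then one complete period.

a₀ = ⌊√152⌋ = 12.
With m₀=0, d₀=1 and mₖ₊₁ = dₖaₖ − mₖ, dₖ₊₁ = (n − mₖ₊₁²)/dₖ, aₖ₊₁ = ⌊(a₀+mₖ₊₁)/dₖ₊₁⌋:
  k=1: m=12, d=8, a=3
  k=2: m=12, d=1, a=24
d=1 and a=2a₀=24 at k=2, so the next step gives (m, d) = (12, 8) again — its k=1 value — and the period has length 2.

[12; 3, 24]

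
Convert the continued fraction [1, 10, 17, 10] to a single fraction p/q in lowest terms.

Fold from the inside: start with 10/1.
  17 + 1/10 = 171/10
  10 + 10/171 = 1720/171
  1 + 171/1720 = 1891/1720

1891/1720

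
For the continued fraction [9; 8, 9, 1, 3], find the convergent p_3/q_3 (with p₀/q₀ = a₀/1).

739/81

Using pₖ = aₖpₖ₋₁ + pₖ₋₂, qₖ = aₖqₖ₋₁ + qₖ₋₂ (with p₋₁=1, p₋₂=0, q₋₁=0, q₋₂=1):
  k=0: a=9, p=9, q=1
  k=1: a=8, p=73, q=8
  k=2: a=9, p=666, q=73
  k=3: a=1, p=739, q=81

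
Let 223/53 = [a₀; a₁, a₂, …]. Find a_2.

223 = 4·53 + 11   →  a_0 = 4
53 = 4·11 + 9   →  a_1 = 4
11 = 1·9 + 2   →  a_2 = 1

1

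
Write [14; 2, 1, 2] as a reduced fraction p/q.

115/8

Fold from the inside: start with 2/1.
  1 + 1/2 = 3/2
  2 + 2/3 = 8/3
  14 + 3/8 = 115/8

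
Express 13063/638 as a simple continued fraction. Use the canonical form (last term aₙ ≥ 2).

[20; 2, 9, 2, 7, 2]

13063 = 20×638 + 303
638 = 2×303 + 32
303 = 9×32 + 15
32 = 2×15 + 2
15 = 7×2 + 1
2 = 2×1 + 0  (stop)
So 13063/638 = [20; 2, 9, 2, 7, 2].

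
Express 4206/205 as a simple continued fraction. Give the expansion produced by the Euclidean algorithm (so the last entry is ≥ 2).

[20; 1, 1, 14, 7]

4206 = 20×205 + 106
205 = 1×106 + 99
106 = 1×99 + 7
99 = 14×7 + 1
7 = 7×1 + 0  (stop)
So 4206/205 = [20; 1, 1, 14, 7].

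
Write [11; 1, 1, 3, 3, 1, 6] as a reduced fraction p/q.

2348/203

Fold from the inside: start with 6/1.
  1 + 1/6 = 7/6
  3 + 6/7 = 27/7
  3 + 7/27 = 88/27
  1 + 27/88 = 115/88
  1 + 88/115 = 203/115
  11 + 115/203 = 2348/203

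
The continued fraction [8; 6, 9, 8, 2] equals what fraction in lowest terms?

Fold from the inside: start with 2/1.
  8 + 1/2 = 17/2
  9 + 2/17 = 155/17
  6 + 17/155 = 947/155
  8 + 155/947 = 7731/947

7731/947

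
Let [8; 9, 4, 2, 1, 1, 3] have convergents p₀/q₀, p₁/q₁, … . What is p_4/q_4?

973/120

Using pₖ = aₖpₖ₋₁ + pₖ₋₂, qₖ = aₖqₖ₋₁ + qₖ₋₂ (with p₋₁=1, p₋₂=0, q₋₁=0, q₋₂=1):
  k=0: a=8, p=8, q=1
  k=1: a=9, p=73, q=9
  k=2: a=4, p=300, q=37
  k=3: a=2, p=673, q=83
  k=4: a=1, p=973, q=120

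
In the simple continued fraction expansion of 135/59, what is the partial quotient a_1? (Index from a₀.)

135 = 2·59 + 17   →  a_0 = 2
59 = 3·17 + 8   →  a_1 = 3

3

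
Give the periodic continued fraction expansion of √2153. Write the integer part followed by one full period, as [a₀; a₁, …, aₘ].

a₀ = ⌊√2153⌋ = 46.
With m₀=0, d₀=1 and mₖ₊₁ = dₖaₖ − mₖ, dₖ₊₁ = (n − mₖ₊₁²)/dₖ, aₖ₊₁ = ⌊(a₀+mₖ₊₁)/dₖ₊₁⌋:
  k=1: m=46, d=37, a=2
  k=2: m=28, d=37, a=2
  k=3: m=46, d=1, a=92
d=1 and a=2a₀=92 at k=3, so the next step gives (m, d) = (46, 37) again — its k=1 value — and the period has length 3.

[46; 2, 2, 92]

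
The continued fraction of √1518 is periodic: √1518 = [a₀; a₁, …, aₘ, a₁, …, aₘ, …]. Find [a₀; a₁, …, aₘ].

[38; 1, 24, 1, 76]

a₀ = ⌊√1518⌋ = 38.
With m₀=0, d₀=1 and mₖ₊₁ = dₖaₖ − mₖ, dₖ₊₁ = (n − mₖ₊₁²)/dₖ, aₖ₊₁ = ⌊(a₀+mₖ₊₁)/dₖ₊₁⌋:
  k=1: m=38, d=74, a=1
  k=2: m=36, d=3, a=24
  k=3: m=36, d=74, a=1
  k=4: m=38, d=1, a=76
d=1 and a=2a₀=76 at k=4, so the next step gives (m, d) = (38, 74) again — its k=1 value — and the period has length 4.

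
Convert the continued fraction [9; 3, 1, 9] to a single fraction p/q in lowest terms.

361/39

Using pₖ = aₖpₖ₋₁ + pₖ₋₂ and qₖ = aₖqₖ₋₁ + qₖ₋₂:
  k=0: a=9, p=9, q=1
  k=1: a=3, p=28, q=3
  k=2: a=1, p=37, q=4
  k=3: a=9, p=361, q=39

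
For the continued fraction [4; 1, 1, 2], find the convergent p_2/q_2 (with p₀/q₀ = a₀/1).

Using pₖ = aₖpₖ₋₁ + pₖ₋₂, qₖ = aₖqₖ₋₁ + qₖ₋₂ (with p₋₁=1, p₋₂=0, q₋₁=0, q₋₂=1):
  k=0: a=4, p=4, q=1
  k=1: a=1, p=5, q=1
  k=2: a=1, p=9, q=2

9/2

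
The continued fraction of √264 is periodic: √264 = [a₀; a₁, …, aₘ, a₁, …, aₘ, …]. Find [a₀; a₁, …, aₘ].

[16; 4, 32]

a₀ = ⌊√264⌋ = 16.
With m₀=0, d₀=1 and mₖ₊₁ = dₖaₖ − mₖ, dₖ₊₁ = (n − mₖ₊₁²)/dₖ, aₖ₊₁ = ⌊(a₀+mₖ₊₁)/dₖ₊₁⌋:
  k=1: m=16, d=8, a=4
  k=2: m=16, d=1, a=32
d=1 and a=2a₀=32 at k=2, so the next step gives (m, d) = (16, 8) again — its k=1 value — and the period has length 2.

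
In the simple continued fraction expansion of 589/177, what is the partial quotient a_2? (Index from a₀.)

589 = 3·177 + 58   →  a_0 = 3
177 = 3·58 + 3   →  a_1 = 3
58 = 19·3 + 1   →  a_2 = 19

19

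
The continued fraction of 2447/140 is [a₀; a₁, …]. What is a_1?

2447 = 17·140 + 67   →  a_0 = 17
140 = 2·67 + 6   →  a_1 = 2

2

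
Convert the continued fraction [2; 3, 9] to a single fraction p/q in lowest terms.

Using pₖ = aₖpₖ₋₁ + pₖ₋₂ and qₖ = aₖqₖ₋₁ + qₖ₋₂:
  k=0: a=2, p=2, q=1
  k=1: a=3, p=7, q=3
  k=2: a=9, p=65, q=28

65/28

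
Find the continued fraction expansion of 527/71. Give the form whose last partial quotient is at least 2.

[7; 2, 2, 1, 2, 1, 2]

527 = 7×71 + 30
71 = 2×30 + 11
30 = 2×11 + 8
11 = 1×8 + 3
8 = 2×3 + 2
3 = 1×2 + 1
2 = 2×1 + 0  (stop)
So 527/71 = [7; 2, 2, 1, 2, 1, 2].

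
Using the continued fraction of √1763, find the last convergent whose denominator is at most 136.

3527/84

√1763 = [41; 1, 82, …] (period length 2).
Convergents:
  p_0/q_0 = 41/1
  p_1/q_1 = 42/1
  p_2/q_2 = 3485/83
  p_3/q_3 = 3527/84
  p_4/q_4 = 292699/6971
q_3 = 84 ≤ 136 < 6971 = q_4, so the answer is 3527/84.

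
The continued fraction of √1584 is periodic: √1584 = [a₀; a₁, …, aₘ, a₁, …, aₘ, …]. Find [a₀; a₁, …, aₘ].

[39; 1, 3, 1, 78]

a₀ = ⌊√1584⌋ = 39.
With m₀=0, d₀=1 and mₖ₊₁ = dₖaₖ − mₖ, dₖ₊₁ = (n − mₖ₊₁²)/dₖ, aₖ₊₁ = ⌊(a₀+mₖ₊₁)/dₖ₊₁⌋:
  k=1: m=39, d=63, a=1
  k=2: m=24, d=16, a=3
  k=3: m=24, d=63, a=1
  k=4: m=39, d=1, a=78
d=1 and a=2a₀=78 at k=4, so the next step gives (m, d) = (39, 63) again — its k=1 value — and the period has length 4.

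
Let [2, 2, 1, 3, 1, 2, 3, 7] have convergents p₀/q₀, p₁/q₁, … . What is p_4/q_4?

Using pₖ = aₖpₖ₋₁ + pₖ₋₂, qₖ = aₖqₖ₋₁ + qₖ₋₂ (with p₋₁=1, p₋₂=0, q₋₁=0, q₋₂=1):
  k=0: a=2, p=2, q=1
  k=1: a=2, p=5, q=2
  k=2: a=1, p=7, q=3
  k=3: a=3, p=26, q=11
  k=4: a=1, p=33, q=14

33/14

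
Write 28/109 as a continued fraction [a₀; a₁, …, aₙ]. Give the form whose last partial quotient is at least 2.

28 = 0×109 + 28
109 = 3×28 + 25
28 = 1×25 + 3
25 = 8×3 + 1
3 = 3×1 + 0  (stop)
So 28/109 = [0; 3, 1, 8, 3].

[0; 3, 1, 8, 3]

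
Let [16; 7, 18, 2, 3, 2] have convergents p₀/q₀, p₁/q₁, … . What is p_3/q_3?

4213/261

Using pₖ = aₖpₖ₋₁ + pₖ₋₂, qₖ = aₖqₖ₋₁ + qₖ₋₂ (with p₋₁=1, p₋₂=0, q₋₁=0, q₋₂=1):
  k=0: a=16, p=16, q=1
  k=1: a=7, p=113, q=7
  k=2: a=18, p=2050, q=127
  k=3: a=2, p=4213, q=261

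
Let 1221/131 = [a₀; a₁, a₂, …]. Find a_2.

8

1221 = 9·131 + 42   →  a_0 = 9
131 = 3·42 + 5   →  a_1 = 3
42 = 8·5 + 2   →  a_2 = 8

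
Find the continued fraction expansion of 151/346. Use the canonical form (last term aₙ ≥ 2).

151 = 0*346 + 151
346 = 2*151 + 44
151 = 3*44 + 19
44 = 2*19 + 6
19 = 3*6 + 1
6 = 6*1 + 0  (stop)
So 151/346 = [0; 2, 3, 2, 3, 6].

[0; 2, 3, 2, 3, 6]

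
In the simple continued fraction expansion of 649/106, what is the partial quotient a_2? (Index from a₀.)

6

649 = 6·106 + 13   →  a_0 = 6
106 = 8·13 + 2   →  a_1 = 8
13 = 6·2 + 1   →  a_2 = 6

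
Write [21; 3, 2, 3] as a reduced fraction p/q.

Using pₖ = aₖpₖ₋₁ + pₖ₋₂ and qₖ = aₖqₖ₋₁ + qₖ₋₂:
  k=0: a=21, p=21, q=1
  k=1: a=3, p=64, q=3
  k=2: a=2, p=149, q=7
  k=3: a=3, p=511, q=24

511/24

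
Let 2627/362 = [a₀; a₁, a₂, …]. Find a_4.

2627 = 7·362 + 93   →  a_0 = 7
362 = 3·93 + 83   →  a_1 = 3
93 = 1·83 + 10   →  a_2 = 1
83 = 8·10 + 3   →  a_3 = 8
10 = 3·3 + 1   →  a_4 = 3

3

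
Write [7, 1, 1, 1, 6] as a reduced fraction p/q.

Using pₖ = aₖpₖ₋₁ + pₖ₋₂ and qₖ = aₖqₖ₋₁ + qₖ₋₂:
  k=0: a=7, p=7, q=1
  k=1: a=1, p=8, q=1
  k=2: a=1, p=15, q=2
  k=3: a=1, p=23, q=3
  k=4: a=6, p=153, q=20

153/20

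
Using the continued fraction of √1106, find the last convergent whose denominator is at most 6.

√1106 = [33; 3, 1, 8, 1, 3, 66, …] (period length 6).
Convergents:
  p_0/q_0 = 33/1
  p_1/q_1 = 100/3
  p_2/q_2 = 133/4
  p_3/q_3 = 1164/35
q_2 = 4 ≤ 6 < 35 = q_3, so the answer is 133/4.

133/4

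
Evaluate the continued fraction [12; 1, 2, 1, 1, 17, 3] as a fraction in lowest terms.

Using pₖ = aₖpₖ₋₁ + pₖ₋₂ and qₖ = aₖqₖ₋₁ + qₖ₋₂:
  k=0: a=12, p=12, q=1
  k=1: a=1, p=13, q=1
  k=2: a=2, p=38, q=3
  k=3: a=1, p=51, q=4
  k=4: a=1, p=89, q=7
  k=5: a=17, p=1564, q=123
  k=6: a=3, p=4781, q=376

4781/376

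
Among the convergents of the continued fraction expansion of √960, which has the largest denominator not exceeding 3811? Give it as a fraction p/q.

√960 = [30; 1, 60, …] (period length 2).
Convergents:
  p_0/q_0 = 30/1
  p_1/q_1 = 31/1
  p_2/q_2 = 1890/61
  p_3/q_3 = 1921/62
  p_4/q_4 = 117150/3781
  p_5/q_5 = 119071/3843
q_4 = 3781 ≤ 3811 < 3843 = q_5, so the answer is 117150/3781.

117150/3781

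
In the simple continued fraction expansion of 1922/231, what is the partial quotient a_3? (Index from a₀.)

1922 = 8·231 + 74   →  a_0 = 8
231 = 3·74 + 9   →  a_1 = 3
74 = 8·9 + 2   →  a_2 = 8
9 = 4·2 + 1   →  a_3 = 4

4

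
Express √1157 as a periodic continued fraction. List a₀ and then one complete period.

a₀ = ⌊√1157⌋ = 34.
With m₀=0, d₀=1 and mₖ₊₁ = dₖaₖ − mₖ, dₖ₊₁ = (n − mₖ₊₁²)/dₖ, aₖ₊₁ = ⌊(a₀+mₖ₊₁)/dₖ₊₁⌋:
  k=1: m=34, d=1, a=68
d=1 and a=2a₀=68 at k=1, so the next step gives (m, d) = (34, 1) again — its k=1 value — and the period has length 1.

[34; 68]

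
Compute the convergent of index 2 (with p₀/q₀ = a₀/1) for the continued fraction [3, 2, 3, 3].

Using pₖ = aₖpₖ₋₁ + pₖ₋₂, qₖ = aₖqₖ₋₁ + qₖ₋₂ (with p₋₁=1, p₋₂=0, q₋₁=0, q₋₂=1):
  k=0: a=3, p=3, q=1
  k=1: a=2, p=7, q=2
  k=2: a=3, p=24, q=7

24/7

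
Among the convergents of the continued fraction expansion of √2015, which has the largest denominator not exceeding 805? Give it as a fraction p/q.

√2015 = [44; 1, 7, 1, 88, …] (period length 4).
Convergents:
  p_0/q_0 = 44/1
  p_1/q_1 = 45/1
  p_2/q_2 = 359/8
  p_3/q_3 = 404/9
  p_4/q_4 = 35911/800
  p_5/q_5 = 36315/809
q_4 = 800 ≤ 805 < 809 = q_5, so the answer is 35911/800.

35911/800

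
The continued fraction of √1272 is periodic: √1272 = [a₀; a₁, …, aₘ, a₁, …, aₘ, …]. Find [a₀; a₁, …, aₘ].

a₀ = ⌊√1272⌋ = 35.
With m₀=0, d₀=1 and mₖ₊₁ = dₖaₖ − mₖ, dₖ₊₁ = (n − mₖ₊₁²)/dₖ, aₖ₊₁ = ⌊(a₀+mₖ₊₁)/dₖ₊₁⌋:
  k=1: m=35, d=47, a=1
  k=2: m=12, d=24, a=1
  k=3: m=12, d=47, a=1
  k=4: m=35, d=1, a=70
d=1 and a=2a₀=70 at k=4, so the next step gives (m, d) = (35, 47) again — its k=1 value — and the period has length 4.

[35; 1, 1, 1, 70]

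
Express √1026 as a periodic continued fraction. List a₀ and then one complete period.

a₀ = ⌊√1026⌋ = 32.
With m₀=0, d₀=1 and mₖ₊₁ = dₖaₖ − mₖ, dₖ₊₁ = (n − mₖ₊₁²)/dₖ, aₖ₊₁ = ⌊(a₀+mₖ₊₁)/dₖ₊₁⌋:
  k=1: m=32, d=2, a=32
  k=2: m=32, d=1, a=64
d=1 and a=2a₀=64 at k=2, so the next step gives (m, d) = (32, 2) again — its k=1 value — and the period has length 2.

[32; 32, 64]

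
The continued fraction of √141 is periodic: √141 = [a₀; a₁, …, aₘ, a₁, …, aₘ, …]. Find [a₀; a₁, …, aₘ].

[11; 1, 6, 1, 22]

a₀ = ⌊√141⌋ = 11.
With m₀=0, d₀=1 and mₖ₊₁ = dₖaₖ − mₖ, dₖ₊₁ = (n − mₖ₊₁²)/dₖ, aₖ₊₁ = ⌊(a₀+mₖ₊₁)/dₖ₊₁⌋:
  k=1: m=11, d=20, a=1
  k=2: m=9, d=3, a=6
  k=3: m=9, d=20, a=1
  k=4: m=11, d=1, a=22
d=1 and a=2a₀=22 at k=4, so the next step gives (m, d) = (11, 20) again — its k=1 value — and the period has length 4.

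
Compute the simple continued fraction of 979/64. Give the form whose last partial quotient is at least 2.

979 = 15×64 + 19
64 = 3×19 + 7
19 = 2×7 + 5
7 = 1×5 + 2
5 = 2×2 + 1
2 = 2×1 + 0  (stop)
So 979/64 = [15; 3, 2, 1, 2, 2].

[15; 3, 2, 1, 2, 2]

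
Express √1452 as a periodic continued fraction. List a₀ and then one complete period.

a₀ = ⌊√1452⌋ = 38.
With m₀=0, d₀=1 and mₖ₊₁ = dₖaₖ − mₖ, dₖ₊₁ = (n − mₖ₊₁²)/dₖ, aₖ₊₁ = ⌊(a₀+mₖ₊₁)/dₖ₊₁⌋:
  k=1: m=38, d=8, a=9
  k=2: m=34, d=37, a=1
  k=3: m=3, d=39, a=1
  k=4: m=36, d=4, a=18
  k=5: m=36, d=39, a=1
  k=6: m=3, d=37, a=1
  k=7: m=34, d=8, a=9
  k=8: m=38, d=1, a=76
d=1 and a=2a₀=76 at k=8, so the next step gives (m, d) = (38, 8) again — its k=1 value — and the period has length 8.

[38; 9, 1, 1, 18, 1, 1, 9, 76]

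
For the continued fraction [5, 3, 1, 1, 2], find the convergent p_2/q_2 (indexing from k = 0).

21/4

Using pₖ = aₖpₖ₋₁ + pₖ₋₂, qₖ = aₖqₖ₋₁ + qₖ₋₂ (with p₋₁=1, p₋₂=0, q₋₁=0, q₋₂=1):
  k=0: a=5, p=5, q=1
  k=1: a=3, p=16, q=3
  k=2: a=1, p=21, q=4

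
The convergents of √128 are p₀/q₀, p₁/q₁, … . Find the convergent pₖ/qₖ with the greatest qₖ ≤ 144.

√128 = [11; 3, 5, 3, 22, …] (period length 4).
Convergents:
  p_0/q_0 = 11/1
  p_1/q_1 = 34/3
  p_2/q_2 = 181/16
  p_3/q_3 = 577/51
  p_4/q_4 = 12875/1138
q_3 = 51 ≤ 144 < 1138 = q_4, so the answer is 577/51.

577/51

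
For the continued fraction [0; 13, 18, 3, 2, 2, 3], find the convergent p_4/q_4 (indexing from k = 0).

128/1671

Using pₖ = aₖpₖ₋₁ + pₖ₋₂, qₖ = aₖqₖ₋₁ + qₖ₋₂ (with p₋₁=1, p₋₂=0, q₋₁=0, q₋₂=1):
  k=0: a=0, p=0, q=1
  k=1: a=13, p=1, q=13
  k=2: a=18, p=18, q=235
  k=3: a=3, p=55, q=718
  k=4: a=2, p=128, q=1671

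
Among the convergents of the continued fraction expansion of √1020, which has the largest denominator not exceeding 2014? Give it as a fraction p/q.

√1020 = [31; 1, 14, 1, 62, …] (period length 4).
Convergents:
  p_0/q_0 = 31/1
  p_1/q_1 = 32/1
  p_2/q_2 = 479/15
  p_3/q_3 = 511/16
  p_4/q_4 = 32161/1007
  p_5/q_5 = 32672/1023
  p_6/q_6 = 489569/15329
q_5 = 1023 ≤ 2014 < 15329 = q_6, so the answer is 32672/1023.

32672/1023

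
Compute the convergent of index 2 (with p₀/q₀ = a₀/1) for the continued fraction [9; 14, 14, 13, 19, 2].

1787/197

Using pₖ = aₖpₖ₋₁ + pₖ₋₂, qₖ = aₖqₖ₋₁ + qₖ₋₂ (with p₋₁=1, p₋₂=0, q₋₁=0, q₋₂=1):
  k=0: a=9, p=9, q=1
  k=1: a=14, p=127, q=14
  k=2: a=14, p=1787, q=197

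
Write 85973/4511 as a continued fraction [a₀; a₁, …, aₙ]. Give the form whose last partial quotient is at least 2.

85973 = 19×4511 + 264
4511 = 17×264 + 23
264 = 11×23 + 11
23 = 2×11 + 1
11 = 11×1 + 0  (stop)
So 85973/4511 = [19; 17, 11, 2, 11].

[19; 17, 11, 2, 11]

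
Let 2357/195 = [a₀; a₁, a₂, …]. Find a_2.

2

2357 = 12·195 + 17   →  a_0 = 12
195 = 11·17 + 8   →  a_1 = 11
17 = 2·8 + 1   →  a_2 = 2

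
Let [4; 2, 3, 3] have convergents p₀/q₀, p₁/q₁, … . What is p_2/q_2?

31/7

Using pₖ = aₖpₖ₋₁ + pₖ₋₂, qₖ = aₖqₖ₋₁ + qₖ₋₂ (with p₋₁=1, p₋₂=0, q₋₁=0, q₋₂=1):
  k=0: a=4, p=4, q=1
  k=1: a=2, p=9, q=2
  k=2: a=3, p=31, q=7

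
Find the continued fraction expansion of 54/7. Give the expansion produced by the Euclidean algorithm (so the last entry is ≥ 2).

54 = 7*7 + 5
7 = 1*5 + 2
5 = 2*2 + 1
2 = 2*1 + 0  (stop)
So 54/7 = [7; 1, 2, 2].

[7; 1, 2, 2]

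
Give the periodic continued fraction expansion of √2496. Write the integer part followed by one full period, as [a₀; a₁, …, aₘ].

[49; 1, 23, 1, 98]

a₀ = ⌊√2496⌋ = 49.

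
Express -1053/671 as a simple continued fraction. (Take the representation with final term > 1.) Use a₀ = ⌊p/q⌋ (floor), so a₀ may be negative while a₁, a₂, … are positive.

[-2; 2, 3, 9, 3, 3]

-1053 = -2*671 + 289
671 = 2*289 + 93
289 = 3*93 + 10
93 = 9*10 + 3
10 = 3*3 + 1
3 = 3*1 + 0  (stop)
So -1053/671 = [-2; 2, 3, 9, 3, 3].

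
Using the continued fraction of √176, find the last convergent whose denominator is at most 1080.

√176 = [13; 3, 1, 3, 26, …] (period length 4).
Convergents:
  p_0/q_0 = 13/1
  p_1/q_1 = 40/3
  p_2/q_2 = 53/4
  p_3/q_3 = 199/15
  p_4/q_4 = 5227/394
  p_5/q_5 = 15880/1197
q_4 = 394 ≤ 1080 < 1197 = q_5, so the answer is 5227/394.

5227/394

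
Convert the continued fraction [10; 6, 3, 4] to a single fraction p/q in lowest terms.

833/82

Using pₖ = aₖpₖ₋₁ + pₖ₋₂ and qₖ = aₖqₖ₋₁ + qₖ₋₂:
  k=0: a=10, p=10, q=1
  k=1: a=6, p=61, q=6
  k=2: a=3, p=193, q=19
  k=3: a=4, p=833, q=82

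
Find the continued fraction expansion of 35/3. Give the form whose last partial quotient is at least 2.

[11; 1, 2]

35 = 11*3 + 2
3 = 1*2 + 1
2 = 2*1 + 0  (stop)
So 35/3 = [11; 1, 2].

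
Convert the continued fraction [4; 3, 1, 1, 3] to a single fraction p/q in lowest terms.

Fold from the inside: start with 3/1.
  1 + 1/3 = 4/3
  1 + 3/4 = 7/4
  3 + 4/7 = 25/7
  4 + 7/25 = 107/25

107/25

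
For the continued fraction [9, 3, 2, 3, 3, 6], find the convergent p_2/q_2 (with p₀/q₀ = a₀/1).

65/7

Using pₖ = aₖpₖ₋₁ + pₖ₋₂, qₖ = aₖqₖ₋₁ + qₖ₋₂ (with p₋₁=1, p₋₂=0, q₋₁=0, q₋₂=1):
  k=0: a=9, p=9, q=1
  k=1: a=3, p=28, q=3
  k=2: a=2, p=65, q=7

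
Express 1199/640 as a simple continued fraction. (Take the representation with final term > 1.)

1199 = 1×640 + 559
640 = 1×559 + 81
559 = 6×81 + 73
81 = 1×73 + 8
73 = 9×8 + 1
8 = 8×1 + 0  (stop)
So 1199/640 = [1; 1, 6, 1, 9, 8].

[1; 1, 6, 1, 9, 8]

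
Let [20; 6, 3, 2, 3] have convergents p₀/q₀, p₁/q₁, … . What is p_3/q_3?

Using pₖ = aₖpₖ₋₁ + pₖ₋₂, qₖ = aₖqₖ₋₁ + qₖ₋₂ (with p₋₁=1, p₋₂=0, q₋₁=0, q₋₂=1):
  k=0: a=20, p=20, q=1
  k=1: a=6, p=121, q=6
  k=2: a=3, p=383, q=19
  k=3: a=2, p=887, q=44

887/44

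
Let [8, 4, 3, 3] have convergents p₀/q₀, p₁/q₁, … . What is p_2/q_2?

107/13

Using pₖ = aₖpₖ₋₁ + pₖ₋₂, qₖ = aₖqₖ₋₁ + qₖ₋₂ (with p₋₁=1, p₋₂=0, q₋₁=0, q₋₂=1):
  k=0: a=8, p=8, q=1
  k=1: a=4, p=33, q=4
  k=2: a=3, p=107, q=13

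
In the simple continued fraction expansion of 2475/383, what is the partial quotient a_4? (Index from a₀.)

2475 = 6·383 + 177   →  a_0 = 6
383 = 2·177 + 29   →  a_1 = 2
177 = 6·29 + 3   →  a_2 = 6
29 = 9·3 + 2   →  a_3 = 9
3 = 1·2 + 1   →  a_4 = 1

1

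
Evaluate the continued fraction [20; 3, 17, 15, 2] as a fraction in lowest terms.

32889/1618

Using pₖ = aₖpₖ₋₁ + pₖ₋₂ and qₖ = aₖqₖ₋₁ + qₖ₋₂:
  k=0: a=20, p=20, q=1
  k=1: a=3, p=61, q=3
  k=2: a=17, p=1057, q=52
  k=3: a=15, p=15916, q=783
  k=4: a=2, p=32889, q=1618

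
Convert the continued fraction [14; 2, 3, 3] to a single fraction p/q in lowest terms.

Fold from the inside: start with 3/1.
  3 + 1/3 = 10/3
  2 + 3/10 = 23/10
  14 + 10/23 = 332/23

332/23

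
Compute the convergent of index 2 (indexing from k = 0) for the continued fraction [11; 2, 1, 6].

34/3

Using pₖ = aₖpₖ₋₁ + pₖ₋₂, qₖ = aₖqₖ₋₁ + qₖ₋₂ (with p₋₁=1, p₋₂=0, q₋₁=0, q₋₂=1):
  k=0: a=11, p=11, q=1
  k=1: a=2, p=23, q=2
  k=2: a=1, p=34, q=3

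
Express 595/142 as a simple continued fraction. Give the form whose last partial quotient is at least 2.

[4; 5, 3, 1, 6]

595 = 4×142 + 27
142 = 5×27 + 7
27 = 3×7 + 6
7 = 1×6 + 1
6 = 6×1 + 0  (stop)
So 595/142 = [4; 5, 3, 1, 6].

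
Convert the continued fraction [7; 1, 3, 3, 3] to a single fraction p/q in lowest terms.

Fold from the inside: start with 3/1.
  3 + 1/3 = 10/3
  3 + 3/10 = 33/10
  1 + 10/33 = 43/33
  7 + 33/43 = 334/43

334/43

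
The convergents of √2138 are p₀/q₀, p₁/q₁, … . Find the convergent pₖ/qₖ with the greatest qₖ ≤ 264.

√2138 = [46; 4, 5, 5, 4, 92, …] (period length 5).
Convergents:
  p_0/q_0 = 46/1
  p_1/q_1 = 185/4
  p_2/q_2 = 971/21
  p_3/q_3 = 5040/109
  p_4/q_4 = 21131/457
q_3 = 109 ≤ 264 < 457 = q_4, so the answer is 5040/109.

5040/109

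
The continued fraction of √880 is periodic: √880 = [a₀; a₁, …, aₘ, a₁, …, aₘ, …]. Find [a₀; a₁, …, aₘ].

[29; 1, 1, 1, 58]

a₀ = ⌊√880⌋ = 29.
With m₀=0, d₀=1 and mₖ₊₁ = dₖaₖ − mₖ, dₖ₊₁ = (n − mₖ₊₁²)/dₖ, aₖ₊₁ = ⌊(a₀+mₖ₊₁)/dₖ₊₁⌋:
  k=1: m=29, d=39, a=1
  k=2: m=10, d=20, a=1
  k=3: m=10, d=39, a=1
  k=4: m=29, d=1, a=58
d=1 and a=2a₀=58 at k=4, so the next step gives (m, d) = (29, 39) again — its k=1 value — and the period has length 4.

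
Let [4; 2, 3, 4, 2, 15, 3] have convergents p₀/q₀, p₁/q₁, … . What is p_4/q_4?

Using pₖ = aₖpₖ₋₁ + pₖ₋₂, qₖ = aₖqₖ₋₁ + qₖ₋₂ (with p₋₁=1, p₋₂=0, q₋₁=0, q₋₂=1):
  k=0: a=4, p=4, q=1
  k=1: a=2, p=9, q=2
  k=2: a=3, p=31, q=7
  k=3: a=4, p=133, q=30
  k=4: a=2, p=297, q=67

297/67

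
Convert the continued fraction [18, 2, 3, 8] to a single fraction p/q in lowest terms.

Fold from the inside: start with 8/1.
  3 + 1/8 = 25/8
  2 + 8/25 = 58/25
  18 + 25/58 = 1069/58

1069/58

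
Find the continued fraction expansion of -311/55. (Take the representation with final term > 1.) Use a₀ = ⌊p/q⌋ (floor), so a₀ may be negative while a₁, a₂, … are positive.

-311 = -6·55 + 19
55 = 2·19 + 17
19 = 1·17 + 2
17 = 8·2 + 1
2 = 2·1 + 0  (stop)
So -311/55 = [-6; 2, 1, 8, 2].

[-6; 2, 1, 8, 2]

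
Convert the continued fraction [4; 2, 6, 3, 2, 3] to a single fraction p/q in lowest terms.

1455/326

Using pₖ = aₖpₖ₋₁ + pₖ₋₂ and qₖ = aₖqₖ₋₁ + qₖ₋₂:
  k=0: a=4, p=4, q=1
  k=1: a=2, p=9, q=2
  k=2: a=6, p=58, q=13
  k=3: a=3, p=183, q=41
  k=4: a=2, p=424, q=95
  k=5: a=3, p=1455, q=326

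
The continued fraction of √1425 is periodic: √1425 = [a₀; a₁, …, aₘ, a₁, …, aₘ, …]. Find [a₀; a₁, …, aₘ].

a₀ = ⌊√1425⌋ = 37.
With m₀=0, d₀=1 and mₖ₊₁ = dₖaₖ − mₖ, dₖ₊₁ = (n − mₖ₊₁²)/dₖ, aₖ₊₁ = ⌊(a₀+mₖ₊₁)/dₖ₊₁⌋:
  k=1: m=37, d=56, a=1
  k=2: m=19, d=19, a=2
  k=3: m=19, d=56, a=1
  k=4: m=37, d=1, a=74
d=1 and a=2a₀=74 at k=4, so the next step gives (m, d) = (37, 56) again — its k=1 value — and the period has length 4.

[37; 1, 2, 1, 74]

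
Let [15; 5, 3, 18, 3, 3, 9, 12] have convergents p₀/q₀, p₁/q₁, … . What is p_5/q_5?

Using pₖ = aₖpₖ₋₁ + pₖ₋₂, qₖ = aₖqₖ₋₁ + qₖ₋₂ (with p₋₁=1, p₋₂=0, q₋₁=0, q₋₂=1):
  k=0: a=15, p=15, q=1
  k=1: a=5, p=76, q=5
  k=2: a=3, p=243, q=16
  k=3: a=18, p=4450, q=293
  k=4: a=3, p=13593, q=895
  k=5: a=3, p=45229, q=2978

45229/2978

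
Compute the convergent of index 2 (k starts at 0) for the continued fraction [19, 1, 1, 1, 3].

Using pₖ = aₖpₖ₋₁ + pₖ₋₂, qₖ = aₖqₖ₋₁ + qₖ₋₂ (with p₋₁=1, p₋₂=0, q₋₁=0, q₋₂=1):
  k=0: a=19, p=19, q=1
  k=1: a=1, p=20, q=1
  k=2: a=1, p=39, q=2

39/2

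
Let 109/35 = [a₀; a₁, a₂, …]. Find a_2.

109 = 3·35 + 4   →  a_0 = 3
35 = 8·4 + 3   →  a_1 = 8
4 = 1·3 + 1   →  a_2 = 1

1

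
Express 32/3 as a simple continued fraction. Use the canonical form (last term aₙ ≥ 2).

32 = 10·3 + 2
3 = 1·2 + 1
2 = 2·1 + 0  (stop)
So 32/3 = [10; 1, 2].

[10; 1, 2]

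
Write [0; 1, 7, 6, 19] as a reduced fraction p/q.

824/939

Using pₖ = aₖpₖ₋₁ + pₖ₋₂ and qₖ = aₖqₖ₋₁ + qₖ₋₂:
  k=0: a=0, p=0, q=1
  k=1: a=1, p=1, q=1
  k=2: a=7, p=7, q=8
  k=3: a=6, p=43, q=49
  k=4: a=19, p=824, q=939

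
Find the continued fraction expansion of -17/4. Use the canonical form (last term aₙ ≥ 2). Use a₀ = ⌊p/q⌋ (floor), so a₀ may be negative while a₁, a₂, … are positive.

-17 = -5·4 + 3
4 = 1·3 + 1
3 = 3·1 + 0  (stop)
So -17/4 = [-5; 1, 3].

[-5; 1, 3]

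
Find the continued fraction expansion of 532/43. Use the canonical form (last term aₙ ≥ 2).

[12; 2, 1, 2, 5]

532 = 12×43 + 16
43 = 2×16 + 11
16 = 1×11 + 5
11 = 2×5 + 1
5 = 5×1 + 0  (stop)
So 532/43 = [12; 2, 1, 2, 5].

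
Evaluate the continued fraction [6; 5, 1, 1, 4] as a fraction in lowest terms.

Using pₖ = aₖpₖ₋₁ + pₖ₋₂ and qₖ = aₖqₖ₋₁ + qₖ₋₂:
  k=0: a=6, p=6, q=1
  k=1: a=5, p=31, q=5
  k=2: a=1, p=37, q=6
  k=3: a=1, p=68, q=11
  k=4: a=4, p=309, q=50

309/50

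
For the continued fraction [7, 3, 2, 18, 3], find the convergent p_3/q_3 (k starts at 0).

Using pₖ = aₖpₖ₋₁ + pₖ₋₂, qₖ = aₖqₖ₋₁ + qₖ₋₂ (with p₋₁=1, p₋₂=0, q₋₁=0, q₋₂=1):
  k=0: a=7, p=7, q=1
  k=1: a=3, p=22, q=3
  k=2: a=2, p=51, q=7
  k=3: a=18, p=940, q=129

940/129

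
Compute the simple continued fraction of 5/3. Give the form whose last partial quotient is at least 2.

5 = 1·3 + 2
3 = 1·2 + 1
2 = 2·1 + 0  (stop)
So 5/3 = [1; 1, 2].

[1; 1, 2]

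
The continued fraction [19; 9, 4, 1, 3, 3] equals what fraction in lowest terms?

10911/571

Fold from the inside: start with 3/1.
  3 + 1/3 = 10/3
  1 + 3/10 = 13/10
  4 + 10/13 = 62/13
  9 + 13/62 = 571/62
  19 + 62/571 = 10911/571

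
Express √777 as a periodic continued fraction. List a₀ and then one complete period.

a₀ = ⌊√777⌋ = 27.
With m₀=0, d₀=1 and mₖ₊₁ = dₖaₖ − mₖ, dₖ₊₁ = (n − mₖ₊₁²)/dₖ, aₖ₊₁ = ⌊(a₀+mₖ₊₁)/dₖ₊₁⌋:
  k=1: m=27, d=48, a=1
  k=2: m=21, d=7, a=6
  k=3: m=21, d=48, a=1
  k=4: m=27, d=1, a=54
d=1 and a=2a₀=54 at k=4, so the next step gives (m, d) = (27, 48) again — its k=1 value — and the period has length 4.

[27; 1, 6, 1, 54]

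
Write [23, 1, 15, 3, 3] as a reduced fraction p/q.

3902/163

Using pₖ = aₖpₖ₋₁ + pₖ₋₂ and qₖ = aₖqₖ₋₁ + qₖ₋₂:
  k=0: a=23, p=23, q=1
  k=1: a=1, p=24, q=1
  k=2: a=15, p=383, q=16
  k=3: a=3, p=1173, q=49
  k=4: a=3, p=3902, q=163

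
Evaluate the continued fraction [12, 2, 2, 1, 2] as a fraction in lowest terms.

Using pₖ = aₖpₖ₋₁ + pₖ₋₂ and qₖ = aₖqₖ₋₁ + qₖ₋₂:
  k=0: a=12, p=12, q=1
  k=1: a=2, p=25, q=2
  k=2: a=2, p=62, q=5
  k=3: a=1, p=87, q=7
  k=4: a=2, p=236, q=19

236/19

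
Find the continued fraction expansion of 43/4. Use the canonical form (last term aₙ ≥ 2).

43 = 10×4 + 3
4 = 1×3 + 1
3 = 3×1 + 0  (stop)
So 43/4 = [10; 1, 3].

[10; 1, 3]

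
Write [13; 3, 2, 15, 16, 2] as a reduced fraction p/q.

Fold from the inside: start with 2/1.
  16 + 1/2 = 33/2
  15 + 2/33 = 497/33
  2 + 33/497 = 1027/497
  3 + 497/1027 = 3578/1027
  13 + 1027/3578 = 47541/3578

47541/3578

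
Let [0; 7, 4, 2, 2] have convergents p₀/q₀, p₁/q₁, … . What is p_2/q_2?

Using pₖ = aₖpₖ₋₁ + pₖ₋₂, qₖ = aₖqₖ₋₁ + qₖ₋₂ (with p₋₁=1, p₋₂=0, q₋₁=0, q₋₂=1):
  k=0: a=0, p=0, q=1
  k=1: a=7, p=1, q=7
  k=2: a=4, p=4, q=29

4/29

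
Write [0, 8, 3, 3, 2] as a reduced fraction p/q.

23/191

Fold from the inside: start with 2/1.
  3 + 1/2 = 7/2
  3 + 2/7 = 23/7
  8 + 7/23 = 191/23
  0 + 23/191 = 23/191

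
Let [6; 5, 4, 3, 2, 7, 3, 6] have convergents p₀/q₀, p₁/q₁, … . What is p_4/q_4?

972/157

Using pₖ = aₖpₖ₋₁ + pₖ₋₂, qₖ = aₖqₖ₋₁ + qₖ₋₂ (with p₋₁=1, p₋₂=0, q₋₁=0, q₋₂=1):
  k=0: a=6, p=6, q=1
  k=1: a=5, p=31, q=5
  k=2: a=4, p=130, q=21
  k=3: a=3, p=421, q=68
  k=4: a=2, p=972, q=157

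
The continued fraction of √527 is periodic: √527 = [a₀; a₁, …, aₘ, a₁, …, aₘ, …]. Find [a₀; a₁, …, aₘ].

a₀ = ⌊√527⌋ = 22.
With m₀=0, d₀=1 and mₖ₊₁ = dₖaₖ − mₖ, dₖ₊₁ = (n − mₖ₊₁²)/dₖ, aₖ₊₁ = ⌊(a₀+mₖ₊₁)/dₖ₊₁⌋:
  k=1: m=22, d=43, a=1
  k=2: m=21, d=2, a=21
  k=3: m=21, d=43, a=1
  k=4: m=22, d=1, a=44
d=1 and a=2a₀=44 at k=4, so the next step gives (m, d) = (22, 43) again — its k=1 value — and the period has length 4.

[22; 1, 21, 1, 44]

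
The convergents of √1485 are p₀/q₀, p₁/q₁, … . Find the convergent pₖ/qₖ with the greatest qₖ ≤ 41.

1079/28

√1485 = [38; 1, 1, 6, 1, 1, 76, …] (period length 6).
Convergents:
  p_0/q_0 = 38/1
  p_1/q_1 = 39/1
  p_2/q_2 = 77/2
  p_3/q_3 = 501/13
  p_4/q_4 = 578/15
  p_5/q_5 = 1079/28
  p_6/q_6 = 82582/2143
q_5 = 28 ≤ 41 < 2143 = q_6, so the answer is 1079/28.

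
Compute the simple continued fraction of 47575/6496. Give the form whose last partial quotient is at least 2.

[7; 3, 11, 4, 15, 3]

47575 = 7·6496 + 2103
6496 = 3·2103 + 187
2103 = 11·187 + 46
187 = 4·46 + 3
46 = 15·3 + 1
3 = 3·1 + 0  (stop)
So 47575/6496 = [7; 3, 11, 4, 15, 3].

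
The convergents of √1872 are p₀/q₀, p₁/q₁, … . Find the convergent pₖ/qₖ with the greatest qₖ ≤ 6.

√1872 = [43; 3, 1, 3, 86, …] (period length 4).
Convergents:
  p_0/q_0 = 43/1
  p_1/q_1 = 130/3
  p_2/q_2 = 173/4
  p_3/q_3 = 649/15
q_2 = 4 ≤ 6 < 15 = q_3, so the answer is 173/4.

173/4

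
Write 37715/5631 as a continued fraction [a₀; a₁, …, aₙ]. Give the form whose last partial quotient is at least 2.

37715 = 6*5631 + 3929
5631 = 1*3929 + 1702
3929 = 2*1702 + 525
1702 = 3*525 + 127
525 = 4*127 + 17
127 = 7*17 + 8
17 = 2*8 + 1
8 = 8*1 + 0  (stop)
So 37715/5631 = [6; 1, 2, 3, 4, 7, 2, 8].

[6; 1, 2, 3, 4, 7, 2, 8]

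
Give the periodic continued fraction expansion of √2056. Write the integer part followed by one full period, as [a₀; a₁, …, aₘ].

a₀ = ⌊√2056⌋ = 45.

[45; 2, 1, 10, 1, 2, 90]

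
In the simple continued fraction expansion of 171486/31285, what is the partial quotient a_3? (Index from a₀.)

1

171486 = 5·31285 + 15061   →  a_0 = 5
31285 = 2·15061 + 1163   →  a_1 = 2
15061 = 12·1163 + 1105   →  a_2 = 12
1163 = 1·1105 + 58   →  a_3 = 1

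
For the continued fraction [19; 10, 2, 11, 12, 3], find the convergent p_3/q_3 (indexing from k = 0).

Using pₖ = aₖpₖ₋₁ + pₖ₋₂, qₖ = aₖqₖ₋₁ + qₖ₋₂ (with p₋₁=1, p₋₂=0, q₋₁=0, q₋₂=1):
  k=0: a=19, p=19, q=1
  k=1: a=10, p=191, q=10
  k=2: a=2, p=401, q=21
  k=3: a=11, p=4602, q=241

4602/241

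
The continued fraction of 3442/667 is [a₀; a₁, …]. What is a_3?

3

3442 = 5·667 + 107   →  a_0 = 5
667 = 6·107 + 25   →  a_1 = 6
107 = 4·25 + 7   →  a_2 = 4
25 = 3·7 + 4   →  a_3 = 3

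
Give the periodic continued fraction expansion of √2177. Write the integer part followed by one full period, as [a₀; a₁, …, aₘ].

a₀ = ⌊√2177⌋ = 46.
With m₀=0, d₀=1 and mₖ₊₁ = dₖaₖ − mₖ, dₖ₊₁ = (n − mₖ₊₁²)/dₖ, aₖ₊₁ = ⌊(a₀+mₖ₊₁)/dₖ₊₁⌋:
  k=1: m=46, d=61, a=1
  k=2: m=15, d=32, a=1
  k=3: m=17, d=59, a=1
  k=4: m=42, d=7, a=12
  k=5: m=42, d=59, a=1
  k=6: m=17, d=32, a=1
  k=7: m=15, d=61, a=1
  k=8: m=46, d=1, a=92
d=1 and a=2a₀=92 at k=8, so the next step gives (m, d) = (46, 61) again — its k=1 value — and the period has length 8.

[46; 1, 1, 1, 12, 1, 1, 1, 92]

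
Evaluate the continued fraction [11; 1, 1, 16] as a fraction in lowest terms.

380/33

Fold from the inside: start with 16/1.
  1 + 1/16 = 17/16
  1 + 16/17 = 33/17
  11 + 17/33 = 380/33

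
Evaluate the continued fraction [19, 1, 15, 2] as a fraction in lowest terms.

Using pₖ = aₖpₖ₋₁ + pₖ₋₂ and qₖ = aₖqₖ₋₁ + qₖ₋₂:
  k=0: a=19, p=19, q=1
  k=1: a=1, p=20, q=1
  k=2: a=15, p=319, q=16
  k=3: a=2, p=658, q=33

658/33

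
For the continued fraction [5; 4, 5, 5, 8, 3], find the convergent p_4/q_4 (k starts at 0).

4678/893

Using pₖ = aₖpₖ₋₁ + pₖ₋₂, qₖ = aₖqₖ₋₁ + qₖ₋₂ (with p₋₁=1, p₋₂=0, q₋₁=0, q₋₂=1):
  k=0: a=5, p=5, q=1
  k=1: a=4, p=21, q=4
  k=2: a=5, p=110, q=21
  k=3: a=5, p=571, q=109
  k=4: a=8, p=4678, q=893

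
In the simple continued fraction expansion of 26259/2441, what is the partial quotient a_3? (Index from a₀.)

8

26259 = 10·2441 + 1849   →  a_0 = 10
2441 = 1·1849 + 592   →  a_1 = 1
1849 = 3·592 + 73   →  a_2 = 3
592 = 8·73 + 8   →  a_3 = 8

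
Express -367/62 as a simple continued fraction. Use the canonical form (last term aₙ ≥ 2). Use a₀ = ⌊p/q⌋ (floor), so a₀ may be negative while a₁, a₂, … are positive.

-367 = -6*62 + 5
62 = 12*5 + 2
5 = 2*2 + 1
2 = 2*1 + 0  (stop)
So -367/62 = [-6; 12, 2, 2].

[-6; 12, 2, 2]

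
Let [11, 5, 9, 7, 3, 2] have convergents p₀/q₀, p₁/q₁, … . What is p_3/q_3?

3661/327

Using pₖ = aₖpₖ₋₁ + pₖ₋₂, qₖ = aₖqₖ₋₁ + qₖ₋₂ (with p₋₁=1, p₋₂=0, q₋₁=0, q₋₂=1):
  k=0: a=11, p=11, q=1
  k=1: a=5, p=56, q=5
  k=2: a=9, p=515, q=46
  k=3: a=7, p=3661, q=327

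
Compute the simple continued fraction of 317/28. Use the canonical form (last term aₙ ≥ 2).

317 = 11·28 + 9
28 = 3·9 + 1
9 = 9·1 + 0  (stop)
So 317/28 = [11; 3, 9].

[11; 3, 9]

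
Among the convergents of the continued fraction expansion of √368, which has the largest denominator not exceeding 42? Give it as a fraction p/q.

211/11

√368 = [19; 5, 2, 5, 38, …] (period length 4).
Convergents:
  p_0/q_0 = 19/1
  p_1/q_1 = 96/5
  p_2/q_2 = 211/11
  p_3/q_3 = 1151/60
q_2 = 11 ≤ 42 < 60 = q_3, so the answer is 211/11.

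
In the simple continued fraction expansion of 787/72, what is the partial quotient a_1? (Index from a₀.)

787 = 10·72 + 67   →  a_0 = 10
72 = 1·67 + 5   →  a_1 = 1

1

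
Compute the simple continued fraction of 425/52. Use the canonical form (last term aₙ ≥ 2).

425 = 8×52 + 9
52 = 5×9 + 7
9 = 1×7 + 2
7 = 3×2 + 1
2 = 2×1 + 0  (stop)
So 425/52 = [8; 5, 1, 3, 2].

[8; 5, 1, 3, 2]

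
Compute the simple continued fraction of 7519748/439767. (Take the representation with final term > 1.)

[17; 10, 16, 3, 19, 15, 3]

7519748 = 17·439767 + 43709
439767 = 10·43709 + 2677
43709 = 16·2677 + 877
2677 = 3·877 + 46
877 = 19·46 + 3
46 = 15·3 + 1
3 = 3·1 + 0  (stop)
So 7519748/439767 = [17; 10, 16, 3, 19, 15, 3].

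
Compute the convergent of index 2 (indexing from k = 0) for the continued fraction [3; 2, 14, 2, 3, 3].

Using pₖ = aₖpₖ₋₁ + pₖ₋₂, qₖ = aₖqₖ₋₁ + qₖ₋₂ (with p₋₁=1, p₋₂=0, q₋₁=0, q₋₂=1):
  k=0: a=3, p=3, q=1
  k=1: a=2, p=7, q=2
  k=2: a=14, p=101, q=29

101/29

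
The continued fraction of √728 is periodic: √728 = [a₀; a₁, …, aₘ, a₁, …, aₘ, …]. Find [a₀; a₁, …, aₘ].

a₀ = ⌊√728⌋ = 26.
With m₀=0, d₀=1 and mₖ₊₁ = dₖaₖ − mₖ, dₖ₊₁ = (n − mₖ₊₁²)/dₖ, aₖ₊₁ = ⌊(a₀+mₖ₊₁)/dₖ₊₁⌋:
  k=1: m=26, d=52, a=1
  k=2: m=26, d=1, a=52
d=1 and a=2a₀=52 at k=2, so the next step gives (m, d) = (26, 52) again — its k=1 value — and the period has length 2.

[26; 1, 52]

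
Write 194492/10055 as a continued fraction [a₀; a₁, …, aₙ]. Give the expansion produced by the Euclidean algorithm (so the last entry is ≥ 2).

194492 = 19·10055 + 3447
10055 = 2·3447 + 3161
3447 = 1·3161 + 286
3161 = 11·286 + 15
286 = 19·15 + 1
15 = 15·1 + 0  (stop)
So 194492/10055 = [19; 2, 1, 11, 19, 15].

[19; 2, 1, 11, 19, 15]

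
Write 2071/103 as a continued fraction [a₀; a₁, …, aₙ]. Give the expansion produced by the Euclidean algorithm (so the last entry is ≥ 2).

2071 = 20·103 + 11
103 = 9·11 + 4
11 = 2·4 + 3
4 = 1·3 + 1
3 = 3·1 + 0  (stop)
So 2071/103 = [20; 9, 2, 1, 3].

[20; 9, 2, 1, 3]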